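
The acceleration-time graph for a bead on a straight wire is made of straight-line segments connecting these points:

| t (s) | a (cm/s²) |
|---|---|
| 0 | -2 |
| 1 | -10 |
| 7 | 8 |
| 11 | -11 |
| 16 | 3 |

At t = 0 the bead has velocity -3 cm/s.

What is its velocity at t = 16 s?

Δv equals the area under the a-t graph; then v = v₀ + Δv.
0–1 s: ½(-2 + -10)(1) = -6 cm/s
1–7 s: ½(-10 + 8)(6) = -6 cm/s
7–11 s: ½(8 + -11)(4) = -6 cm/s
11–16 s: ½(-11 + 3)(5) = -20 cm/s
Δv = -38 cm/s, so v(16) = -3 + (-38) = -41 cm/s.

-41 cm/s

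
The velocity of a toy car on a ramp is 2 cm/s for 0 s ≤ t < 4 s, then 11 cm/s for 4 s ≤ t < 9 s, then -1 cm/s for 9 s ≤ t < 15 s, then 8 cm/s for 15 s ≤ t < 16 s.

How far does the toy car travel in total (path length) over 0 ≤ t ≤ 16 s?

77 cm

Distance (not displacement) is the total path length: add the absolute areas under v-t.
0–4 s: |2| × 4 = 8 cm
4–9 s: |11| × 5 = 55 cm
9–15 s: |-1| × 6 = 6 cm
15–16 s: |8| × 1 = 8 cm
Total distance = 77 cm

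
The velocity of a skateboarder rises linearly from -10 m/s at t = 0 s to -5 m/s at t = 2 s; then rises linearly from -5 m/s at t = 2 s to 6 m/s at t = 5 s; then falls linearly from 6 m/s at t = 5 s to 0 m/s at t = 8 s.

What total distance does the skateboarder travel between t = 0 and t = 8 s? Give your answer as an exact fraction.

711/22 m

Distance (not displacement) is the total path length: add the absolute areas under v-t.
0–2 s: |½(-10 + -5)(2)| = 15 m
2–5 s: v = 0 at t = 37/11 s; triangle areas 75/22 + 54/11 = 183/22 m
5–8 s: |½(6 + 0)(3)| = 9 m
Total distance = 711/22 m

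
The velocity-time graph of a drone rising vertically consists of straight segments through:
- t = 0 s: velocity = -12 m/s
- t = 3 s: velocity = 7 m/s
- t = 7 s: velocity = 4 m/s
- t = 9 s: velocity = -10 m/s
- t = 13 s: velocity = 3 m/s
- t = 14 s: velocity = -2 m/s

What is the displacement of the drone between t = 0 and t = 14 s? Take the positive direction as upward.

-5 m

Net displacement equals the area under the velocity-time graph (areas below the axis count negative).
0–3 s: ½(-12 + 7)(3) = -7.5 m
3–7 s: ½(7 + 4)(4) = 22 m
7–9 s: ½(4 + -10)(2) = -6 m
9–13 s: ½(-10 + 3)(4) = -14 m
13–14 s: ½(3 + -2)(1) = 0.5 m
Net displacement = -5 m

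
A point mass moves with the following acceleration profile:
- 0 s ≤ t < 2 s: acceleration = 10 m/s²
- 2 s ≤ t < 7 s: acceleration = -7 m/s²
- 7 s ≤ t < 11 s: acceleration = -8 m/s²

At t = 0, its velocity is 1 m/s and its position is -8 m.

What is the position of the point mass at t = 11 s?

-88.5 m

On each constant-a segment, Δv = aΔt and Δx = v₀Δt + ½aΔt²; chain segment to segment.
0–2 s: v starts 1 m/s; Δx = 1·2 + ½·10·2² = 22 m; v ends 21 m/s.
2–7 s: v starts 21 m/s; Δx = 21·5 + ½·-7·5² = 17.5 m; v ends -14 m/s.
7–11 s: v starts -14 m/s; Δx = -14·4 + ½·-8·4² = -120 m; v ends -46 m/s.
x(11) = -8 + Σ Δx = -88.5 m.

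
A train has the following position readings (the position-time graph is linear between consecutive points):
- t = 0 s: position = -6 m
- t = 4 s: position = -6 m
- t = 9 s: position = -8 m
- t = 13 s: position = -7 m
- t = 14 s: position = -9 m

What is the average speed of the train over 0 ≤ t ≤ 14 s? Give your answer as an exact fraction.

5/14 m/s

Average speed = (total path length)/(elapsed time); on a piecewise-linear x-t graph the path length is Σ|Δx|.
0–4 s: |Δx| = |-6 − -6| = 0 m
4–9 s: |Δx| = |-8 − -6| = 2 m
9–13 s: |Δx| = |-7 − -8| = 1 m
13–14 s: |Δx| = |-9 − -7| = 2 m
Total path = 5 m; average speed = 5/14 = 5/14 m/s.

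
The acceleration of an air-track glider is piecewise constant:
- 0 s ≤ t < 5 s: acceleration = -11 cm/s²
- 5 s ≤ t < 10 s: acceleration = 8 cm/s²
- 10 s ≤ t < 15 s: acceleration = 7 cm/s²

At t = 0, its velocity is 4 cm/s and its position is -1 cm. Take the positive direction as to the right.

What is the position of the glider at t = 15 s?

On each constant-a segment, Δv = aΔt and Δx = v₀Δt + ½aΔt²; chain segment to segment.
0–5 s: v starts 4 cm/s; Δx = 4·5 + ½·-11·5² = -117.5 cm; v ends -51 cm/s.
5–10 s: v starts -51 cm/s; Δx = -51·5 + ½·8·5² = -155 cm; v ends -11 cm/s.
10–15 s: v starts -11 cm/s; Δx = -11·5 + ½·7·5² = 32.5 cm; v ends 24 cm/s.
x(15) = -1 + Σ Δx = -241 cm.

-241 cm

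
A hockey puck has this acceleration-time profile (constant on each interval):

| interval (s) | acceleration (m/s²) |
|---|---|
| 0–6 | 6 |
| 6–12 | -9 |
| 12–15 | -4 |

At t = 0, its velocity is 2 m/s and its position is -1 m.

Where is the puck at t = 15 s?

119 m

On each constant-a segment, Δv = aΔt and Δx = v₀Δt + ½aΔt²; chain segment to segment.
0–6 s: v starts 2 m/s; Δx = 2·6 + ½·6·6² = 120 m; v ends 38 m/s.
6–12 s: v starts 38 m/s; Δx = 38·6 + ½·-9·6² = 66 m; v ends -16 m/s.
12–15 s: v starts -16 m/s; Δx = -16·3 + ½·-4·3² = -66 m; v ends -28 m/s.
x(15) = -1 + Σ Δx = 119 m.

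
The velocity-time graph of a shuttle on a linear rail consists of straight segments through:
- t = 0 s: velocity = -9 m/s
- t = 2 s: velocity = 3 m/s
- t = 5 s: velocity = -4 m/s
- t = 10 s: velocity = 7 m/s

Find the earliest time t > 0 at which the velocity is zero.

t = 1.5 s

v changes sign on 0–2 s (from -9 to 3); the graph is linear there, so v = 0 at t = 0 + (9)·(2 − 0)/(3 − -9) = 1.5 s.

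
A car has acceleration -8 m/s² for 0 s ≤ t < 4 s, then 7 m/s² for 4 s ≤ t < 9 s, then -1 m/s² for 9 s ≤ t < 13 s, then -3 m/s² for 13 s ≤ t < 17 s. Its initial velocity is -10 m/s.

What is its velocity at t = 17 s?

Δv equals the area under the a-t graph; then v = v₀ + Δv.
0–4 s: -8 × 4 = -32 m/s
4–9 s: 7 × 5 = 35 m/s
9–13 s: -1 × 4 = -4 m/s
13–17 s: -3 × 4 = -12 m/s
Δv = -13 m/s, so v(17) = -10 + (-13) = -23 m/s.

-23 m/s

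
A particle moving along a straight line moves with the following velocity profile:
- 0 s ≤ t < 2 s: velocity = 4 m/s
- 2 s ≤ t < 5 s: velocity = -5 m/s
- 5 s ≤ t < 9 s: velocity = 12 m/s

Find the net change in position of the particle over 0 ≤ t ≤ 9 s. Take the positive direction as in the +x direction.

Net displacement equals the area under the velocity-time graph (areas below the axis count negative).
0–2 s: 4 × 2 = 8 m
2–5 s: -5 × 3 = -15 m
5–9 s: 12 × 4 = 48 m
Net displacement = 41 m

41 m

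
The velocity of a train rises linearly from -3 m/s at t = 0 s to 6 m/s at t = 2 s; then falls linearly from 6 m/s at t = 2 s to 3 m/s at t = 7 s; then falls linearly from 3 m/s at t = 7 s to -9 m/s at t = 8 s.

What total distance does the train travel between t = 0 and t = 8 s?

Distance (not displacement) is the total path length: add the absolute areas under v-t.
0–2 s: v = 0 at t = 2/3 s; triangle areas 1 + 4 = 5 m
2–7 s: |½(6 + 3)(5)| = 22.5 m
7–8 s: v = 0 at t = 7.25 s; triangle areas 0.375 + 3.375 = 3.75 m
Total distance = 31.25 m

31.25 m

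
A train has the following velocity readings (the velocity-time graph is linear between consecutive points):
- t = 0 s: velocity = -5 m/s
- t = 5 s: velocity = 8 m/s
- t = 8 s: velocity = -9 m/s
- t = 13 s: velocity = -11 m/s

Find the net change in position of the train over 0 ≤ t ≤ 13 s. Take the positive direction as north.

Displacement is the signed area under the v-t curve.
0–5 s: ½(-5 + 8)(5) = 7.5 m
5–8 s: ½(8 + -9)(3) = -1.5 m
8–13 s: ½(-9 + -11)(5) = -50 m
Net displacement = -44 m

-44 m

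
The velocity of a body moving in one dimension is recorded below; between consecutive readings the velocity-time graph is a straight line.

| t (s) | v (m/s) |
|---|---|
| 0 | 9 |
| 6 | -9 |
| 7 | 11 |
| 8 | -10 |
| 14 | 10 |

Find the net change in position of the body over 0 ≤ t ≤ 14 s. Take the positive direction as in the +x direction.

1.5 m

Displacement is the signed area under the v-t curve.
0–6 s: ½(9 + -9)(6) = 0 m
6–7 s: ½(-9 + 11)(1) = 1 m
7–8 s: ½(11 + -10)(1) = 0.5 m
8–14 s: ½(-10 + 10)(6) = 0 m
Net displacement = 1.5 m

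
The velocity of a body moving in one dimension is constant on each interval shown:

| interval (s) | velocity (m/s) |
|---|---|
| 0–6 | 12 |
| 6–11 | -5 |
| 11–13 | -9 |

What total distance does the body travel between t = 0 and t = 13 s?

Distance (not displacement) is the total path length: add the absolute areas under v-t.
0–6 s: |12| × 6 = 72 m
6–11 s: |-5| × 5 = 25 m
11–13 s: |-9| × 2 = 18 m
Total distance = 115 m

115 m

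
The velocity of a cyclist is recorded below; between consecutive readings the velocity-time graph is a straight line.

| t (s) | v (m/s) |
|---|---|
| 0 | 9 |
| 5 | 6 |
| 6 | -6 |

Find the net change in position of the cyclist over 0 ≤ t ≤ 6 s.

37.5 m

Displacement is the signed area under the v-t curve.
0–5 s: ½(9 + 6)(5) = 37.5 m
5–6 s: ½(6 + -6)(1) = 0 m
Net displacement = 37.5 m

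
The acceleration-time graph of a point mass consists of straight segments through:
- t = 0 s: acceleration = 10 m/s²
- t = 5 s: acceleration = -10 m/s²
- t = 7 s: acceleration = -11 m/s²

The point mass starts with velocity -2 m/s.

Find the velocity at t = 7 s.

-23 m/s

Δv equals the area under the a-t graph; then v = v₀ + Δv.
0–5 s: ½(10 + -10)(5) = 0 m/s
5–7 s: ½(-10 + -11)(2) = -21 m/s
Δv = -21 m/s, so v(7) = -2 + (-21) = -23 m/s.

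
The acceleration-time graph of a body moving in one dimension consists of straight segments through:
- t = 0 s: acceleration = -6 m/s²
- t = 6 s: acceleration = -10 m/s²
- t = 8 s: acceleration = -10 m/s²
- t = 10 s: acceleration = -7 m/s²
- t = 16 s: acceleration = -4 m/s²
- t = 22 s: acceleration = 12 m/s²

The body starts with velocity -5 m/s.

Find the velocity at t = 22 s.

-99 m/s

Δv equals the area under the a-t graph; then v = v₀ + Δv.
0–6 s: ½(-6 + -10)(6) = -48 m/s
6–8 s: -10 × 2 = -20 m/s
8–10 s: ½(-10 + -7)(2) = -17 m/s
10–16 s: ½(-7 + -4)(6) = -33 m/s
16–22 s: ½(-4 + 12)(6) = 24 m/s
Δv = -94 m/s, so v(22) = -5 + (-94) = -99 m/s.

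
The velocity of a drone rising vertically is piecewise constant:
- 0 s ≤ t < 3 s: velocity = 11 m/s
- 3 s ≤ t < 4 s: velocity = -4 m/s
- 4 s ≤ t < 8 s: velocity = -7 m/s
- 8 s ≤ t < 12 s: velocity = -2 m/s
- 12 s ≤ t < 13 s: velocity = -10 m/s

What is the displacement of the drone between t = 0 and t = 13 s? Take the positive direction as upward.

-17 m

Net displacement equals the area under the velocity-time graph (areas below the axis count negative).
0–3 s: 11 × 3 = 33 m
3–4 s: -4 × 1 = -4 m
4–8 s: -7 × 4 = -28 m
8–12 s: -2 × 4 = -8 m
12–13 s: -10 × 1 = -10 m
Net displacement = -17 m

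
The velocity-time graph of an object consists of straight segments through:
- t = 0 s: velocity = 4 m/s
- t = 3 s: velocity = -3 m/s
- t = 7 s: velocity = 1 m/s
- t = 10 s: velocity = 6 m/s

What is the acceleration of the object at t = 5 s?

1 m/s²

Acceleration is the slope of the v-t graph on 3–7 s: (1 − -3)/(7 − 3) = 1 m/s².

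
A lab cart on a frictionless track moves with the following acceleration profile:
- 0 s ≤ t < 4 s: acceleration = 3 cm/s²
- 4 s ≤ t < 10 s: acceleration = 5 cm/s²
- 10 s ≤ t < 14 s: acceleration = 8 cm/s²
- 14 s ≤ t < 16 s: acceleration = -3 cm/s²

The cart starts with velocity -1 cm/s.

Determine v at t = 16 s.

67 cm/s

Δv equals the area under the a-t graph; then v = v₀ + Δv.
0–4 s: 3 × 4 = 12 cm/s
4–10 s: 5 × 6 = 30 cm/s
10–14 s: 8 × 4 = 32 cm/s
14–16 s: -3 × 2 = -6 cm/s
Δv = 68 cm/s, so v(16) = -1 + (68) = 67 cm/s.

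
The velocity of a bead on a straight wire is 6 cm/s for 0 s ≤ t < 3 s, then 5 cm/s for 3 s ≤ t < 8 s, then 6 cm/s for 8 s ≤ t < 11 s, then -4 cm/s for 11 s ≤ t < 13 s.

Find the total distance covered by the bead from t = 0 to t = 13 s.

Total distance travelled is ∫|v| dt — sum the magnitudes of each area piece.
0–3 s: |6| × 3 = 18 cm
3–8 s: |5| × 5 = 25 cm
8–11 s: |6| × 3 = 18 cm
11–13 s: |-4| × 2 = 8 cm
Total distance = 69 cm

69 cm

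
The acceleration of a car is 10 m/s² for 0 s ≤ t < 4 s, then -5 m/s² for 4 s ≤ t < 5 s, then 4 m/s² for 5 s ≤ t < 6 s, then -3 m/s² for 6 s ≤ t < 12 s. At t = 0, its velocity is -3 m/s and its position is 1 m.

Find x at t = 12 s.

On each constant-a segment, Δv = aΔt and Δx = v₀Δt + ½aΔt²; chain segment to segment.
0–4 s: v starts -3 m/s; Δx = -3·4 + ½·10·4² = 68 m; v ends 37 m/s.
4–5 s: v starts 37 m/s; Δx = 37·1 + ½·-5·1² = 34.5 m; v ends 32 m/s.
5–6 s: v starts 32 m/s; Δx = 32·1 + ½·4·1² = 34 m; v ends 36 m/s.
6–12 s: v starts 36 m/s; Δx = 36·6 + ½·-3·6² = 162 m; v ends 18 m/s.
x(12) = 1 + Σ Δx = 299.5 m.

299.5 m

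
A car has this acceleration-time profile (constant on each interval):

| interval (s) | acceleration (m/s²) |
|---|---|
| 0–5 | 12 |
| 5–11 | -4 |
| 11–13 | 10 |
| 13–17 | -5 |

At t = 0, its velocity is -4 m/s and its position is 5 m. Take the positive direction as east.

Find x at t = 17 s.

On each constant-a segment, Δv = aΔt and Δx = v₀Δt + ½aΔt²; chain segment to segment.
0–5 s: v starts -4 m/s; Δx = -4·5 + ½·12·5² = 130 m; v ends 56 m/s.
5–11 s: v starts 56 m/s; Δx = 56·6 + ½·-4·6² = 264 m; v ends 32 m/s.
11–13 s: v starts 32 m/s; Δx = 32·2 + ½·10·2² = 84 m; v ends 52 m/s.
13–17 s: v starts 52 m/s; Δx = 52·4 + ½·-5·4² = 168 m; v ends 32 m/s.
x(17) = 5 + Σ Δx = 651 m.

651 m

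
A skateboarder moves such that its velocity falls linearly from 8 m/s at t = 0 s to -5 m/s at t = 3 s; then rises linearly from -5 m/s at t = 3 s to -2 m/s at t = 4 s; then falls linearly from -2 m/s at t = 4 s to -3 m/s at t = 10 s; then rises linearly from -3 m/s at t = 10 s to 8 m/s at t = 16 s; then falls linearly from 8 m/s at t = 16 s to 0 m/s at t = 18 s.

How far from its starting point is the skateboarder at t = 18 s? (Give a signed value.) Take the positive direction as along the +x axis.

9 m

Displacement is the signed area under the v-t curve.
0–3 s: ½(8 + -5)(3) = 4.5 m
3–4 s: ½(-5 + -2)(1) = -3.5 m
4–10 s: ½(-2 + -3)(6) = -15 m
10–16 s: ½(-3 + 8)(6) = 15 m
16–18 s: ½(8 + 0)(2) = 8 m
Net displacement = 9 m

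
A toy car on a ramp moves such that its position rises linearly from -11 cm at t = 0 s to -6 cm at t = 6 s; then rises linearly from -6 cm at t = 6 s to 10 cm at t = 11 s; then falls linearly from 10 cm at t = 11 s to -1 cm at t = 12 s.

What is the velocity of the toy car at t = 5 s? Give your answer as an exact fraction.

Velocity is the slope of the x-t graph on 0–6 s: (-6 − -11)/(6 − 0) = 5/6 cm/s.

5/6 cm/s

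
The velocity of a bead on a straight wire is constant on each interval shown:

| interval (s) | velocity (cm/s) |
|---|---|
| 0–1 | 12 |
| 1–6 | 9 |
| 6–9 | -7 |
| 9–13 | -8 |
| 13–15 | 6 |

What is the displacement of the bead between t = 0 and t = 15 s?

16 cm

Net displacement equals the area under the velocity-time graph (areas below the axis count negative).
0–1 s: 12 × 1 = 12 cm
1–6 s: 9 × 5 = 45 cm
6–9 s: -7 × 3 = -21 cm
9–13 s: -8 × 4 = -32 cm
13–15 s: 6 × 2 = 12 cm
Net displacement = 16 cm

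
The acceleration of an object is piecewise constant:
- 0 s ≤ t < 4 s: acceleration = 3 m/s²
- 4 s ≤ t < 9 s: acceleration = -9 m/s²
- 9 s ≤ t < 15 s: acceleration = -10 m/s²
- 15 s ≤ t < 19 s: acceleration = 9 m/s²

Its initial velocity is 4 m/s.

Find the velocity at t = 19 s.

Δv equals the area under the a-t graph; then v = v₀ + Δv.
0–4 s: 3 × 4 = 12 m/s
4–9 s: -9 × 5 = -45 m/s
9–15 s: -10 × 6 = -60 m/s
15–19 s: 9 × 4 = 36 m/s
Δv = -57 m/s, so v(19) = 4 + (-57) = -53 m/s.

-53 m/s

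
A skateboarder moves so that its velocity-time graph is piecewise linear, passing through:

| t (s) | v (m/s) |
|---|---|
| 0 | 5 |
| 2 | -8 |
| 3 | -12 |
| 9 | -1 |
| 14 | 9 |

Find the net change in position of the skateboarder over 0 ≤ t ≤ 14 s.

-32 m

Displacement is the signed area under the v-t curve.
0–2 s: ½(5 + -8)(2) = -3 m
2–3 s: ½(-8 + -12)(1) = -10 m
3–9 s: ½(-12 + -1)(6) = -39 m
9–14 s: ½(-1 + 9)(5) = 20 m
Net displacement = -32 m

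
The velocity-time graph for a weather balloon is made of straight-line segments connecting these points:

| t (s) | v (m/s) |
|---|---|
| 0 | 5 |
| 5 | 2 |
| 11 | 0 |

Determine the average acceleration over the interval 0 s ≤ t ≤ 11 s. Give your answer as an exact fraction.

-5/11 m/s²

Average acceleration = Δv/Δt = (0 − 5)/(11 − 0) = -5/11 m/s².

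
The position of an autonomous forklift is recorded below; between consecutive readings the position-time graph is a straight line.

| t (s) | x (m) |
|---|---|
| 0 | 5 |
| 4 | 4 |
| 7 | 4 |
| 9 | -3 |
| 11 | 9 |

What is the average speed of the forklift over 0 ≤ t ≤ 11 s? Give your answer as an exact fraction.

Average speed = (total path length)/(elapsed time); on a piecewise-linear x-t graph the path length is Σ|Δx|.
0–4 s: |Δx| = |4 − 5| = 1 m
4–7 s: |Δx| = |4 − 4| = 0 m
7–9 s: |Δx| = |-3 − 4| = 7 m
9–11 s: |Δx| = |9 − -3| = 12 m
Total path = 20 m; average speed = 20/11 = 20/11 m/s.

20/11 m/s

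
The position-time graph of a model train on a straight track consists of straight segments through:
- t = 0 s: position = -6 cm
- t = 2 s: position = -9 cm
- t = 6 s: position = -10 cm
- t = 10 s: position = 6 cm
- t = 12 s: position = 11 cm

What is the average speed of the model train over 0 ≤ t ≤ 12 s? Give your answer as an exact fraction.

25/12 cm/s

Average speed = (total path length)/(elapsed time); on a piecewise-linear x-t graph the path length is Σ|Δx|.
0–2 s: |Δx| = |-9 − -6| = 3 cm
2–6 s: |Δx| = |-10 − -9| = 1 cm
6–10 s: |Δx| = |6 − -10| = 16 cm
10–12 s: |Δx| = |11 − 6| = 5 cm
Total path = 25 cm; average speed = 25/12 = 25/12 cm/s.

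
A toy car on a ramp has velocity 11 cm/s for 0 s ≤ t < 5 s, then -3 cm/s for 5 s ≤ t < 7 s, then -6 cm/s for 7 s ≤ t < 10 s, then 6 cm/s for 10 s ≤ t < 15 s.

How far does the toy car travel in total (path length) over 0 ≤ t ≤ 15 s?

Total distance travelled is ∫|v| dt — sum the magnitudes of each area piece.
0–5 s: |11| × 5 = 55 cm
5–7 s: |-3| × 2 = 6 cm
7–10 s: |-6| × 3 = 18 cm
10–15 s: |6| × 5 = 30 cm
Total distance = 109 cm

109 cm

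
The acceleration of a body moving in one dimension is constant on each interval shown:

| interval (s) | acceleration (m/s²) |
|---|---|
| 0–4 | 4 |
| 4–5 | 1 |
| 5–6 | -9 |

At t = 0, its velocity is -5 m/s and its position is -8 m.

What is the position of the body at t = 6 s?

23 m

On each constant-a segment, Δv = aΔt and Δx = v₀Δt + ½aΔt²; chain segment to segment.
0–4 s: v starts -5 m/s; Δx = -5·4 + ½·4·4² = 12 m; v ends 11 m/s.
4–5 s: v starts 11 m/s; Δx = 11·1 + ½·1·1² = 11.5 m; v ends 12 m/s.
5–6 s: v starts 12 m/s; Δx = 12·1 + ½·-9·1² = 7.5 m; v ends 3 m/s.
x(6) = -8 + Σ Δx = 23 m.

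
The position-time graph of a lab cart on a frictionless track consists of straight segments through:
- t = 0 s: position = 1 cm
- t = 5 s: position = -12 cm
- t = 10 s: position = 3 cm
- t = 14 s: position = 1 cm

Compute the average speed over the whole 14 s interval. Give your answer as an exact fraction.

15/7 cm/s

Average speed = (total path length)/(elapsed time); on a piecewise-linear x-t graph the path length is Σ|Δx|.
0–5 s: |Δx| = |-12 − 1| = 13 cm
5–10 s: |Δx| = |3 − -12| = 15 cm
10–14 s: |Δx| = |1 − 3| = 2 cm
Total path = 30 cm; average speed = 30/14 = 15/7 cm/s.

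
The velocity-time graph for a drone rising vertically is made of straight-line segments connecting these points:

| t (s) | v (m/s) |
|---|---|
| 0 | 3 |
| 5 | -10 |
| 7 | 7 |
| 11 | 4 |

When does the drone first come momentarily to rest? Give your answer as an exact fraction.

v changes sign on 0–5 s (from 3 to -10); the graph is linear there, so v = 0 at t = 0 + (-3)·(5 − 0)/(-10 − 3) = 15/13 s.

t = 15/13 s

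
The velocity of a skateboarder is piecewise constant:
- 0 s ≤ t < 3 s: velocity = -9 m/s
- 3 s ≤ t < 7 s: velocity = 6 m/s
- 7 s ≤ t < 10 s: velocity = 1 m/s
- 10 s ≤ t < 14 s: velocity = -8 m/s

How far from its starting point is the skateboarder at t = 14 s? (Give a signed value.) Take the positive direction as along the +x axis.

-32 m

Displacement is the signed area under the v-t curve.
0–3 s: -9 × 3 = -27 m
3–7 s: 6 × 4 = 24 m
7–10 s: 1 × 3 = 3 m
10–14 s: -8 × 4 = -32 m
Net displacement = -32 m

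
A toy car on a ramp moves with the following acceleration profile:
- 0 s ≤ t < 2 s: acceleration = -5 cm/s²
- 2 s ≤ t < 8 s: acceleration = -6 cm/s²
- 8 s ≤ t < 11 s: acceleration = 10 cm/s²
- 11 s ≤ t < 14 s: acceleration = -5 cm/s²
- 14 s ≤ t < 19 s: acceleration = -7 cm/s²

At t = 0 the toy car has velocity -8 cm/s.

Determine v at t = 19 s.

Δv equals the area under the a-t graph; then v = v₀ + Δv.
0–2 s: -5 × 2 = -10 cm/s
2–8 s: -6 × 6 = -36 cm/s
8–11 s: 10 × 3 = 30 cm/s
11–14 s: -5 × 3 = -15 cm/s
14–19 s: -7 × 5 = -35 cm/s
Δv = -66 cm/s, so v(19) = -8 + (-66) = -74 cm/s.

-74 cm/s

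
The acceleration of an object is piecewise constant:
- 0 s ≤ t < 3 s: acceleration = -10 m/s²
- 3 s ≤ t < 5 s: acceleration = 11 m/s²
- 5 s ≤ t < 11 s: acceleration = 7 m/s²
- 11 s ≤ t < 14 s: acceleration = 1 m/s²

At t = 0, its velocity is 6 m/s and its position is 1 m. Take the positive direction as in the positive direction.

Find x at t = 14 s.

186.5 m

On each constant-a segment, Δv = aΔt and Δx = v₀Δt + ½aΔt²; chain segment to segment.
0–3 s: v starts 6 m/s; Δx = 6·3 + ½·-10·3² = -27 m; v ends -24 m/s.
3–5 s: v starts -24 m/s; Δx = -24·2 + ½·11·2² = -26 m; v ends -2 m/s.
5–11 s: v starts -2 m/s; Δx = -2·6 + ½·7·6² = 114 m; v ends 40 m/s.
11–14 s: v starts 40 m/s; Δx = 40·3 + ½·1·3² = 124.5 m; v ends 43 m/s.
x(14) = 1 + Σ Δx = 186.5 m.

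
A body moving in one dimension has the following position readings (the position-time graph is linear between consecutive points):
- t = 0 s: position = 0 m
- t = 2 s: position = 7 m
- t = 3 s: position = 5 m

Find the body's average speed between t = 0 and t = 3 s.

Average speed = (total path length)/(elapsed time); on a piecewise-linear x-t graph the path length is Σ|Δx|.
0–2 s: |Δx| = |7 − 0| = 7 m
2–3 s: |Δx| = |5 − 7| = 2 m
Total path = 9 m; average speed = 9/3 = 3 m/s.

3 m/s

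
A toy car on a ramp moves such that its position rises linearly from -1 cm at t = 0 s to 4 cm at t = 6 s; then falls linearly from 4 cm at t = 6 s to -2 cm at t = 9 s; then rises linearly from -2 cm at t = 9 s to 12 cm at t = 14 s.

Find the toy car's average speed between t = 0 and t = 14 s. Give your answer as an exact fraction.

25/14 cm/s

Average speed = (total path length)/(elapsed time); on a piecewise-linear x-t graph the path length is Σ|Δx|.
0–6 s: |Δx| = |4 − -1| = 5 cm
6–9 s: |Δx| = |-2 − 4| = 6 cm
9–14 s: |Δx| = |12 − -2| = 14 cm
Total path = 25 cm; average speed = 25/14 = 25/14 cm/s.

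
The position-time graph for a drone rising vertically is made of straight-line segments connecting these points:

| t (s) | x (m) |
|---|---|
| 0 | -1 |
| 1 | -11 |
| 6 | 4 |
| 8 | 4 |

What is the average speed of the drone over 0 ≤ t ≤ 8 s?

Average speed = (total path length)/(elapsed time); on a piecewise-linear x-t graph the path length is Σ|Δx|.
0–1 s: |Δx| = |-11 − -1| = 10 m
1–6 s: |Δx| = |4 − -11| = 15 m
6–8 s: |Δx| = |4 − 4| = 0 m
Total path = 25 m; average speed = 25/8 = 3.125 m/s.

3.125 m/s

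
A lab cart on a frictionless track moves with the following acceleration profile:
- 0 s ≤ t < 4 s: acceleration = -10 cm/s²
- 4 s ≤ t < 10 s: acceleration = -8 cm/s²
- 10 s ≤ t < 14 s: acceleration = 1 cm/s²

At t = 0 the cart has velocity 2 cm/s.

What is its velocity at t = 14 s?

-82 cm/s

Δv equals the area under the a-t graph; then v = v₀ + Δv.
0–4 s: -10 × 4 = -40 cm/s
4–10 s: -8 × 6 = -48 cm/s
10–14 s: 1 × 4 = 4 cm/s
Δv = -84 cm/s, so v(14) = 2 + (-84) = -82 cm/s.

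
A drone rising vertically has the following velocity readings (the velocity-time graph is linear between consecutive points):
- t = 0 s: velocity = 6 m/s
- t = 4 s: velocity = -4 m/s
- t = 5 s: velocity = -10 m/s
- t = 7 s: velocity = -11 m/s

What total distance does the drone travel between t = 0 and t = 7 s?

Total distance travelled is ∫|v| dt — sum the magnitudes of each area piece.
0–4 s: v = 0 at t = 2.4 s; triangle areas 7.2 + 3.2 = 10.4 m
4–5 s: |½(-4 + -10)(1)| = 7 m
5–7 s: |½(-10 + -11)(2)| = 21 m
Total distance = 38.4 m

38.4 m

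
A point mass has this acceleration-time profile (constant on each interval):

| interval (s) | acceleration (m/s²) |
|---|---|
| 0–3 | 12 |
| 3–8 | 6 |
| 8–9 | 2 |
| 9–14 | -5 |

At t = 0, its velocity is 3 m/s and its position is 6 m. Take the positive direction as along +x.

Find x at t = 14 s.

On each constant-a segment, Δv = aΔt and Δx = v₀Δt + ½aΔt²; chain segment to segment.
0–3 s: v starts 3 m/s; Δx = 3·3 + ½·12·3² = 63 m; v ends 39 m/s.
3–8 s: v starts 39 m/s; Δx = 39·5 + ½·6·5² = 270 m; v ends 69 m/s.
8–9 s: v starts 69 m/s; Δx = 69·1 + ½·2·1² = 70 m; v ends 71 m/s.
9–14 s: v starts 71 m/s; Δx = 71·5 + ½·-5·5² = 292.5 m; v ends 46 m/s.
x(14) = 6 + Σ Δx = 701.5 m.

701.5 m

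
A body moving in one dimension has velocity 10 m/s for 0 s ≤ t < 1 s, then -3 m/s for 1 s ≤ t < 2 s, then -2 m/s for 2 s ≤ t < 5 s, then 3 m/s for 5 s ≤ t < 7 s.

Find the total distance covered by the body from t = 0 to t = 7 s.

25 m

Distance (not displacement) is the total path length: add the absolute areas under v-t.
0–1 s: |10| × 1 = 10 m
1–2 s: |-3| × 1 = 3 m
2–5 s: |-2| × 3 = 6 m
5–7 s: |3| × 2 = 6 m
Total distance = 25 m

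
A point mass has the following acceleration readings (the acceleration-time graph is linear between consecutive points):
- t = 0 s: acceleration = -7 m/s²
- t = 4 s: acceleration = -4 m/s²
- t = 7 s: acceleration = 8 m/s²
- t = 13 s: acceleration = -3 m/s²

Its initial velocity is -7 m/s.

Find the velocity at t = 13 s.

Δv equals the area under the a-t graph; then v = v₀ + Δv.
0–4 s: ½(-7 + -4)(4) = -22 m/s
4–7 s: ½(-4 + 8)(3) = 6 m/s
7–13 s: ½(8 + -3)(6) = 15 m/s
Δv = -1 m/s, so v(13) = -7 + (-1) = -8 m/s.

-8 m/s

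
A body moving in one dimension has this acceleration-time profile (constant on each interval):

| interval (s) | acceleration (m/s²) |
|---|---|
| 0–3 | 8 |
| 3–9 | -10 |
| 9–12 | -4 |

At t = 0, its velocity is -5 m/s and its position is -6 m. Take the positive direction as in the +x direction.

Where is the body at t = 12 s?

-192 m

On each constant-a segment, Δv = aΔt and Δx = v₀Δt + ½aΔt²; chain segment to segment.
0–3 s: v starts -5 m/s; Δx = -5·3 + ½·8·3² = 21 m; v ends 19 m/s.
3–9 s: v starts 19 m/s; Δx = 19·6 + ½·-10·6² = -66 m; v ends -41 m/s.
9–12 s: v starts -41 m/s; Δx = -41·3 + ½·-4·3² = -141 m; v ends -53 m/s.
x(12) = -6 + Σ Δx = -192 m.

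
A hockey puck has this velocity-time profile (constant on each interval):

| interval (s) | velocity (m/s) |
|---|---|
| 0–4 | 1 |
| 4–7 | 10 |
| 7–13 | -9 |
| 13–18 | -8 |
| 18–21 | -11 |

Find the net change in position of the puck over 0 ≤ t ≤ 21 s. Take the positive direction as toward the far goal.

-93 m

Displacement is the signed area under the v-t curve.
0–4 s: 1 × 4 = 4 m
4–7 s: 10 × 3 = 30 m
7–13 s: -9 × 6 = -54 m
13–18 s: -8 × 5 = -40 m
18–21 s: -11 × 3 = -33 m
Net displacement = -93 m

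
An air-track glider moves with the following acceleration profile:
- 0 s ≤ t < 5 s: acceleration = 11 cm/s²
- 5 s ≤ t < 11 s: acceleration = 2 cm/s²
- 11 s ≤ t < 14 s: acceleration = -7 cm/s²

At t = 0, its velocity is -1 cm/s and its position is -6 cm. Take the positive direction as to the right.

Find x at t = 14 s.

653 cm

On each constant-a segment, Δv = aΔt and Δx = v₀Δt + ½aΔt²; chain segment to segment.
0–5 s: v starts -1 cm/s; Δx = -1·5 + ½·11·5² = 132.5 cm; v ends 54 cm/s.
5–11 s: v starts 54 cm/s; Δx = 54·6 + ½·2·6² = 360 cm; v ends 66 cm/s.
11–14 s: v starts 66 cm/s; Δx = 66·3 + ½·-7·3² = 166.5 cm; v ends 45 cm/s.
x(14) = -6 + Σ Δx = 653 cm.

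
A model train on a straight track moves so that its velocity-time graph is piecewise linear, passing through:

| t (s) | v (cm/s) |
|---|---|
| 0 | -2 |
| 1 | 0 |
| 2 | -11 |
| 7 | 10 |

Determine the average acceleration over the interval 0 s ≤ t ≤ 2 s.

-4.5 cm/s²

Average acceleration = Δv/Δt = (-11 − -2)/(2 − 0) = -4.5 cm/s².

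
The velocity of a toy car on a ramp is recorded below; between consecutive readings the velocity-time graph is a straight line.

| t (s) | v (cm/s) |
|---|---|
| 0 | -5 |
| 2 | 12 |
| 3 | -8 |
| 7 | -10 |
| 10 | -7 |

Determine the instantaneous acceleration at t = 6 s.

Acceleration is the slope of the v-t graph on 3–7 s: (-10 − -8)/(7 − 3) = -0.5 cm/s².

-0.5 cm/s²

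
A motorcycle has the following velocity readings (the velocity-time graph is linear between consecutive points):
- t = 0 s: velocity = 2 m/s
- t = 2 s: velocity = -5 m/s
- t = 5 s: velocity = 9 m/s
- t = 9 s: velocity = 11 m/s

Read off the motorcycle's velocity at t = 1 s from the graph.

On 0–2 s the graph is linear from 2 to -5 m/s: v(1) = 2 + (-5 − 2)·(1 − 0)/(2 − 0) = -1.5 m/s.

-1.5 m/s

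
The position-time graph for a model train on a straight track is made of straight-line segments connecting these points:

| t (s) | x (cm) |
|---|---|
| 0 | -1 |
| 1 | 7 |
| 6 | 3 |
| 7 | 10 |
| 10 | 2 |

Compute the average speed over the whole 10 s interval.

2.7 cm/s

Average speed = (total path length)/(elapsed time); on a piecewise-linear x-t graph the path length is Σ|Δx|.
0–1 s: |Δx| = |7 − -1| = 8 cm
1–6 s: |Δx| = |3 − 7| = 4 cm
6–7 s: |Δx| = |10 − 3| = 7 cm
7–10 s: |Δx| = |2 − 10| = 8 cm
Total path = 27 cm; average speed = 27/10 = 2.7 cm/s.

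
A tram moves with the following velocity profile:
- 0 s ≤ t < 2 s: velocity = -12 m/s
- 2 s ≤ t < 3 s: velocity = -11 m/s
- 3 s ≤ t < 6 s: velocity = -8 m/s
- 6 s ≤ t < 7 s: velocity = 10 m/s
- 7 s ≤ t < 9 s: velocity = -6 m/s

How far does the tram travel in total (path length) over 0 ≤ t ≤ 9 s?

81 m

Distance (not displacement) is the total path length: add the absolute areas under v-t.
0–2 s: |-12| × 2 = 24 m
2–3 s: |-11| × 1 = 11 m
3–6 s: |-8| × 3 = 24 m
6–7 s: |10| × 1 = 10 m
7–9 s: |-6| × 2 = 12 m
Total distance = 81 m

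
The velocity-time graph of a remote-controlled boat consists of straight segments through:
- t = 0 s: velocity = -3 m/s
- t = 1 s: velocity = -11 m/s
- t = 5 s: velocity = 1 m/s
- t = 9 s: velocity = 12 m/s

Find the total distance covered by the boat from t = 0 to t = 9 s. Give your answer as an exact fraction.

Total distance travelled is ∫|v| dt — sum the magnitudes of each area piece.
0–1 s: |½(-3 + -11)(1)| = 7 m
1–5 s: v = 0 at t = 14/3 s; triangle areas 121/6 + 1/6 = 61/3 m
5–9 s: |½(1 + 12)(4)| = 26 m
Total distance = 160/3 m

160/3 m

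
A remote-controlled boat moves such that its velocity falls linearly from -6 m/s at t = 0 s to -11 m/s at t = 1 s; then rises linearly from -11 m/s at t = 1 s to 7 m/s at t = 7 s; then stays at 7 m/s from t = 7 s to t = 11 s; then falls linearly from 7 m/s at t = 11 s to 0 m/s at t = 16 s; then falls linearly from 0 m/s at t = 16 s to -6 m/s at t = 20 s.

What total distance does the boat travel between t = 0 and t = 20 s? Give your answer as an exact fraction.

Distance (not displacement) is the total path length: add the absolute areas under v-t.
0–1 s: |½(-6 + -11)(1)| = 8.5 m
1–7 s: v = 0 at t = 14/3 s; triangle areas 121/6 + 49/6 = 85/3 m
7–11 s: |7| × 4 = 28 m
11–16 s: |½(7 + 0)(5)| = 17.5 m
16–20 s: |½(0 + -6)(4)| = 12 m
Total distance = 283/3 m

283/3 m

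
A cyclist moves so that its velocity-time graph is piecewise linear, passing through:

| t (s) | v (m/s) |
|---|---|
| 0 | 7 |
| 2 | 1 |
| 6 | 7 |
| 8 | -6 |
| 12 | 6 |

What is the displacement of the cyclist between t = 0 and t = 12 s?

Displacement is the signed area under the v-t curve.
0–2 s: ½(7 + 1)(2) = 8 m
2–6 s: ½(1 + 7)(4) = 16 m
6–8 s: ½(7 + -6)(2) = 1 m
8–12 s: ½(-6 + 6)(4) = 0 m
Net displacement = 25 m

25 m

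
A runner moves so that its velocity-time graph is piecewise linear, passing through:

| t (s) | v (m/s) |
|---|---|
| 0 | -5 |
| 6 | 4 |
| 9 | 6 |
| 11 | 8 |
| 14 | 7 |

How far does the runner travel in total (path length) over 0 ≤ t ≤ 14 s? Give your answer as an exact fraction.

Total distance travelled is ∫|v| dt — sum the magnitudes of each area piece.
0–6 s: v = 0 at t = 10/3 s; triangle areas 25/3 + 16/3 = 41/3 m
6–9 s: |½(4 + 6)(3)| = 15 m
9–11 s: |½(6 + 8)(2)| = 14 m
11–14 s: |½(8 + 7)(3)| = 22.5 m
Total distance = 391/6 m

391/6 m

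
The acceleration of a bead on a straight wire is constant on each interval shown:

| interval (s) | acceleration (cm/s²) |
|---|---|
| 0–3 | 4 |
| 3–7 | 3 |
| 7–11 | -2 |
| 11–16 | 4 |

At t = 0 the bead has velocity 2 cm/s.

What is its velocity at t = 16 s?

Δv equals the area under the a-t graph; then v = v₀ + Δv.
0–3 s: 4 × 3 = 12 cm/s
3–7 s: 3 × 4 = 12 cm/s
7–11 s: -2 × 4 = -8 cm/s
11–16 s: 4 × 5 = 20 cm/s
Δv = 36 cm/s, so v(16) = 2 + (36) = 38 cm/s.

38 cm/s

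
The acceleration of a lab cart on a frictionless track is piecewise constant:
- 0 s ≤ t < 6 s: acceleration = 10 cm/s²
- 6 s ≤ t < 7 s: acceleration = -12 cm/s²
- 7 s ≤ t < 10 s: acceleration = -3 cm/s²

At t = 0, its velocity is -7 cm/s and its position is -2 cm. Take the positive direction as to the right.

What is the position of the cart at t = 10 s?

292.5 cm

On each constant-a segment, Δv = aΔt and Δx = v₀Δt + ½aΔt²; chain segment to segment.
0–6 s: v starts -7 cm/s; Δx = -7·6 + ½·10·6² = 138 cm; v ends 53 cm/s.
6–7 s: v starts 53 cm/s; Δx = 53·1 + ½·-12·1² = 47 cm; v ends 41 cm/s.
7–10 s: v starts 41 cm/s; Δx = 41·3 + ½·-3·3² = 109.5 cm; v ends 32 cm/s.
x(10) = -2 + Σ Δx = 292.5 cm.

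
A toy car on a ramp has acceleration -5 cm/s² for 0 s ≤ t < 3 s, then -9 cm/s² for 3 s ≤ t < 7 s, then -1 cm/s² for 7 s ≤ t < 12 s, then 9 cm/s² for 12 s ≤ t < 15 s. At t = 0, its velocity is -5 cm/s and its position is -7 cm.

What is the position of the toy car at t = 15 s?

-631.5 cm

On each constant-a segment, Δv = aΔt and Δx = v₀Δt + ½aΔt²; chain segment to segment.
0–3 s: v starts -5 cm/s; Δx = -5·3 + ½·-5·3² = -37.5 cm; v ends -20 cm/s.
3–7 s: v starts -20 cm/s; Δx = -20·4 + ½·-9·4² = -152 cm; v ends -56 cm/s.
7–12 s: v starts -56 cm/s; Δx = -56·5 + ½·-1·5² = -292.5 cm; v ends -61 cm/s.
12–15 s: v starts -61 cm/s; Δx = -61·3 + ½·9·3² = -142.5 cm; v ends -34 cm/s.
x(15) = -7 + Σ Δx = -631.5 cm.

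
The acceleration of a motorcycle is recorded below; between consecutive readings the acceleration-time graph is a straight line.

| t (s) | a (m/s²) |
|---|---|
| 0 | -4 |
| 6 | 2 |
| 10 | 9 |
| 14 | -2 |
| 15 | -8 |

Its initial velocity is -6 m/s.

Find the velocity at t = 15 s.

Δv equals the area under the a-t graph; then v = v₀ + Δv.
0–6 s: ½(-4 + 2)(6) = -6 m/s
6–10 s: ½(2 + 9)(4) = 22 m/s
10–14 s: ½(9 + -2)(4) = 14 m/s
14–15 s: ½(-2 + -8)(1) = -5 m/s
Δv = 25 m/s, so v(15) = -6 + (25) = 19 m/s.

19 m/s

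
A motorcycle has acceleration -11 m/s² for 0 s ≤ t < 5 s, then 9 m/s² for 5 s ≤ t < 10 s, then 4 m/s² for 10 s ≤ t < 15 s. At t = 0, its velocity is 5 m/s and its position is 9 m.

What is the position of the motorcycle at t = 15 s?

On each constant-a segment, Δv = aΔt and Δx = v₀Δt + ½aΔt²; chain segment to segment.
0–5 s: v starts 5 m/s; Δx = 5·5 + ½·-11·5² = -112.5 m; v ends -50 m/s.
5–10 s: v starts -50 m/s; Δx = -50·5 + ½·9·5² = -137.5 m; v ends -5 m/s.
10–15 s: v starts -5 m/s; Δx = -5·5 + ½·4·5² = 25 m; v ends 15 m/s.
x(15) = 9 + Σ Δx = -216 m.

-216 m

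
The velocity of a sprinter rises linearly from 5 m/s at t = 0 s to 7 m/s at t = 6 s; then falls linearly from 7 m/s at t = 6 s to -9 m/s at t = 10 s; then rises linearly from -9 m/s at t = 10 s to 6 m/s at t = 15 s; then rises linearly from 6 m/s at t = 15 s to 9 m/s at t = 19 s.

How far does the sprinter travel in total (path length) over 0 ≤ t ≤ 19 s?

Distance (not displacement) is the total path length: add the absolute areas under v-t.
0–6 s: |½(5 + 7)(6)| = 36 m
6–10 s: v = 0 at t = 7.75 s; triangle areas 6.125 + 10.125 = 16.25 m
10–15 s: v = 0 at t = 13 s; triangle areas 13.5 + 6 = 19.5 m
15–19 s: |½(6 + 9)(4)| = 30 m
Total distance = 101.75 m

101.75 m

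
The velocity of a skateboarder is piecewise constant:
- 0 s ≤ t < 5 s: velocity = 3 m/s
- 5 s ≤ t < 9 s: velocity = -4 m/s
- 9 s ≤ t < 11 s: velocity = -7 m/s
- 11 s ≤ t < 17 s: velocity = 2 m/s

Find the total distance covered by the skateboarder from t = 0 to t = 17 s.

Total distance travelled is ∫|v| dt — sum the magnitudes of each area piece.
0–5 s: |3| × 5 = 15 m
5–9 s: |-4| × 4 = 16 m
9–11 s: |-7| × 2 = 14 m
11–17 s: |2| × 6 = 12 m
Total distance = 57 m

57 m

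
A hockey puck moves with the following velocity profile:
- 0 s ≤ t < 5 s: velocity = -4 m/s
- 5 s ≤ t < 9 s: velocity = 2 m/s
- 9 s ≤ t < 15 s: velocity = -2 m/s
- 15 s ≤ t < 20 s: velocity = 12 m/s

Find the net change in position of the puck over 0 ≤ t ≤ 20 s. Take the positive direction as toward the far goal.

36 m

Displacement is the signed area under the v-t curve.
0–5 s: -4 × 5 = -20 m
5–9 s: 2 × 4 = 8 m
9–15 s: -2 × 6 = -12 m
15–20 s: 12 × 5 = 60 m
Net displacement = 36 m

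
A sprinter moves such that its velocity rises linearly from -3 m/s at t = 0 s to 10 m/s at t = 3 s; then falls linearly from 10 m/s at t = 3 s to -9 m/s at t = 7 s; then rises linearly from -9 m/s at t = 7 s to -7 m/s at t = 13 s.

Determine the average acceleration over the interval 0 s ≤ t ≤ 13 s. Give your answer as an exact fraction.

-4/13 m/s²

Average acceleration = Δv/Δt = (-7 − -3)/(13 − 0) = -4/13 m/s².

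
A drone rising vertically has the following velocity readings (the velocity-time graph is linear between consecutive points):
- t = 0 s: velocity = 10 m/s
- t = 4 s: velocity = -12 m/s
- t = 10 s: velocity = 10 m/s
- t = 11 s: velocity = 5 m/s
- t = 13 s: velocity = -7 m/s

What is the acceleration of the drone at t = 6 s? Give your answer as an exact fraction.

11/3 m/s²

Acceleration is the slope of the v-t graph on 4–10 s: (10 − -12)/(10 − 4) = 11/3 m/s².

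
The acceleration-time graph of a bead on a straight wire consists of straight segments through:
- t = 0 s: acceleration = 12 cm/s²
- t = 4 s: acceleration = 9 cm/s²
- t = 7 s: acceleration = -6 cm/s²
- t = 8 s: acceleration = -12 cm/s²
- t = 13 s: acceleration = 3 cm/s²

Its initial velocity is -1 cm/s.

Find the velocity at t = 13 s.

Δv equals the area under the a-t graph; then v = v₀ + Δv.
0–4 s: ½(12 + 9)(4) = 42 cm/s
4–7 s: ½(9 + -6)(3) = 4.5 cm/s
7–8 s: ½(-6 + -12)(1) = -9 cm/s
8–13 s: ½(-12 + 3)(5) = -22.5 cm/s
Δv = 15 cm/s, so v(13) = -1 + (15) = 14 cm/s.

14 cm/s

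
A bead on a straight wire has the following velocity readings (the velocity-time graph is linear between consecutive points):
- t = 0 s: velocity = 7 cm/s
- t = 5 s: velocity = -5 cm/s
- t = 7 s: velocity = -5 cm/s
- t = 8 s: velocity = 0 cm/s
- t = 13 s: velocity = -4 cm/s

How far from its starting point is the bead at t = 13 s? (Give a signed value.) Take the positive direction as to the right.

Displacement is the signed area under the v-t curve.
0–5 s: ½(7 + -5)(5) = 5 cm
5–7 s: -5 × 2 = -10 cm
7–8 s: ½(-5 + 0)(1) = -2.5 cm
8–13 s: ½(0 + -4)(5) = -10 cm
Net displacement = -17.5 cm

-17.5 cm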